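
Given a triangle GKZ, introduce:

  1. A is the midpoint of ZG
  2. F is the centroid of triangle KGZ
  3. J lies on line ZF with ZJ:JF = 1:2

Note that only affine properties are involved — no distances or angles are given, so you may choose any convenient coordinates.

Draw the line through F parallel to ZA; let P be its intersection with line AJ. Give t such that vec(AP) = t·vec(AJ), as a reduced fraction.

t = 3

Work in coordinates with G = (0, 0), K = (1, 0), Z = (0, 1).
1. A is the midpoint of ZG ⇒ A = (0, 1/2)
2. F is the centroid of triangle KGZ ⇒ F = (1/3, 1/3)
3. J lies on line ZF with ZJ:JF = 1:2 ⇒ J = (1/9, 7/9)
through F parallel to ZA: direction (0, -1/2); meets AJ at P = (1/3, 4/3)
P = A + t·(J−A) with t = 3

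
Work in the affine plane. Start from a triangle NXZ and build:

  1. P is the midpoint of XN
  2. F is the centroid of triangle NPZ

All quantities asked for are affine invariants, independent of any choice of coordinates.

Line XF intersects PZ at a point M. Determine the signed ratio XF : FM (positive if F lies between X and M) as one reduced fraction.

XF:FM = -4

Set N = (0, 0), X = (1, 0), Z = (0, 1); any affine frame gives the same invariant.
1. P is the midpoint of XN ⇒ P = (1/2, 0)
2. F is the centroid of triangle NPZ ⇒ F = (1/6, 1/3)
line XF meets PZ at M = (3/8, 1/4)
F = X + t·(M−X) with t = 4/3, so XF:FM = 4/3:-1/3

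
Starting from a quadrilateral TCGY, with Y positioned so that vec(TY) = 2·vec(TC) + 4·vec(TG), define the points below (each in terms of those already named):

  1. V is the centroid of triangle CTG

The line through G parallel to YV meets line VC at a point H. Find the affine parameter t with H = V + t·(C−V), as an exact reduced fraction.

Set T = (0, 0), C = (1, 0), G = (0, 1), Y = (2, 4); any affine frame gives the same invariant.
1. V is the centroid of triangle CTG ⇒ V = (1/3, 1/3)
through G parallel to YV: direction (-5/3, -11/3); meets VC at H = (-5/27, 16/27)
H = V + t·(C−V) with t = -7/9

t = -7/9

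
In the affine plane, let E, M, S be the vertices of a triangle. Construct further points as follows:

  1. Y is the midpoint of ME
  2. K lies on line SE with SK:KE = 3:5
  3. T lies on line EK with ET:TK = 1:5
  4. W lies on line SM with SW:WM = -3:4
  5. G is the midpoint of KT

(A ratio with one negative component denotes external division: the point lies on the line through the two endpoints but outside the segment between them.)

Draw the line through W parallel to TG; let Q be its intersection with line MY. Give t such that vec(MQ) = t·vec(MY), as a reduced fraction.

Work in coordinates with E = (0, 0), M = (1, 0), S = (0, 1).
1. Y is the midpoint of ME ⇒ Y = (1/2, 0)
2. K lies on line SE with SK:KE = 3:5 ⇒ K = (0, 5/8)
3. T lies on line EK with ET:TK = 1:5 ⇒ T = (0, 5/48)
4. W lies on line SM with SW:WM = -3:4 ⇒ W = (-3, 4)
5. G is the midpoint of KT ⇒ G = (0, 35/96)
through W parallel to TG: direction (0, 25/96); meets MY at Q = (-3, 0)
Q = M + t·(Y−M) with t = 8

t = 8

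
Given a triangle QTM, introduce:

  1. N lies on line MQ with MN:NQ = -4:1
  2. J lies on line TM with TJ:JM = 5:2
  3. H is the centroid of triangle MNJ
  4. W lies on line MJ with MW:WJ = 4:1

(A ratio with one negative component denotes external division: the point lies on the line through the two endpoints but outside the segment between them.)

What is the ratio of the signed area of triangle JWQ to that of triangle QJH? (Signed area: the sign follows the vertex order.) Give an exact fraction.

[JWQ]:[QJH] = 9/10

Assign Q = (0, 0), T = (1, 0), M = (0, 1) — the answer is frame-independent, so this choice is without loss of generality.
1. N lies on line MQ with MN:NQ = -4:1 ⇒ N = (0, -1/3)
2. J lies on line TM with TJ:JM = 5:2 ⇒ J = (2/7, 5/7)
3. H is the centroid of triangle MNJ ⇒ H = (2/21, 29/63)
4. W lies on line MJ with MW:WJ = 4:1 ⇒ W = (8/35, 27/35)
2·[JWQ] = 2/35, 2·[QJH] = 4/63
[JWQ]:[QJH] = 2/35:4/63 = 9/10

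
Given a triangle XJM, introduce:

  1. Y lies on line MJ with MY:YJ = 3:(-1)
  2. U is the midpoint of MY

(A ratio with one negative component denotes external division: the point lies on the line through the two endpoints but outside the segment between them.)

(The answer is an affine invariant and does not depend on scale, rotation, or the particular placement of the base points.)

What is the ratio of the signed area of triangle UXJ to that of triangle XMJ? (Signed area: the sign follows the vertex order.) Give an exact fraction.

Choose coordinates X = (0, 0), J = (1, 0), M = (0, 1).
1. Y lies on line MJ with MY:YJ = 3:(-1) ⇒ Y = (3/2, -1/2)
2. U is the midpoint of MY ⇒ U = (3/4, 1/4)
2·[UXJ] = 1/4, 2·[XMJ] = -1
[UXJ]:[XMJ] = 1/4:-1 = -1/4

[UXJ]:[XMJ] = -1/4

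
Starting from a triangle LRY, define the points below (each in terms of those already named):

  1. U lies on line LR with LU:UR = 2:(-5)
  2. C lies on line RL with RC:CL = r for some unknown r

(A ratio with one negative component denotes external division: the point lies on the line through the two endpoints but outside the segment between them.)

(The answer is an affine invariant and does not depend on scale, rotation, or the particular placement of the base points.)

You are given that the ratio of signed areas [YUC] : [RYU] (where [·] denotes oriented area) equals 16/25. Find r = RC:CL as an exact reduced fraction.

Work in coordinates with L = (0, 0), R = (1, 0), Y = (0, 1).
1. U lies on line LR with LU:UR = 2:(-5) ⇒ U = (-2/3, 0)
2. With RC:CL = r, write λ = r/(r+1) so C = R + λ·(L−R); C is affine-linear in λ
Every point depending on C is an affine combination of C and λ-independent points, so each such coordinate is linear in λ; the λ² term in each signed area is a multiple of (L−R)×(L−R) = 0, so 2·[YUC] and 2·[RYU] are each linear in λ. Evaluating at λ=0 and λ=1:
  2·[YUC] = −λ + 5/3,   2·[RYU] = 5/3
So [YUC]:[RYU] = (−λ + 5/3) / (5/3). Setting this equal to 16/25:
  −λ + 5/3 = 16/25·(5/3)  ⇒  λ = 3/5
Then r = λ/(1−λ) = (3/5)/(2/5) = 3/2. Check: with r = 3/2, C = (2/5, 0) and [YUC]:[RYU] = 16/25 as required.

r = 3/2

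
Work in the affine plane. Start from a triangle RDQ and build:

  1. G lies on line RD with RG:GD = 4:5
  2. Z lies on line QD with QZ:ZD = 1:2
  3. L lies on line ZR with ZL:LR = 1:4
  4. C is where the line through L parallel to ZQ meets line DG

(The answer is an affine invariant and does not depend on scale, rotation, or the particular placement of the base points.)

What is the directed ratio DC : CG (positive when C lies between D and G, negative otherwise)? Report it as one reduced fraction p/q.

Set R = (0, 0), D = (1, 0), Q = (0, 1); any affine frame gives the same invariant.
1. G lies on line RD with RG:GD = 4:5 ⇒ G = (4/9, 0)
2. Z lies on line QD with QZ:ZD = 1:2 ⇒ Z = (1/3, 2/3)
3. L lies on line ZR with ZL:LR = 1:4 ⇒ L = (4/15, 8/15)
4. C is where the line through L parallel to ZQ meets line DG ⇒ C = (4/5, 0)
C = D + t·(G−D) with t = 9/25, so DC:CG = t:(1−t) = 9/25:16/25

DC:CG = 9/16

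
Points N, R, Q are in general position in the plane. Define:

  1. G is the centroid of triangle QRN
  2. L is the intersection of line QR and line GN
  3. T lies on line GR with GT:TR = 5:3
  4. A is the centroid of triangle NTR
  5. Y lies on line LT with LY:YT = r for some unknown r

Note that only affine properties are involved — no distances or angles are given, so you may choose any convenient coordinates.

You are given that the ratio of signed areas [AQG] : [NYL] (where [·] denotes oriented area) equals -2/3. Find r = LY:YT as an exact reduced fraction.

r = -1/4

Assign N = (0, 0), R = (1, 0), Q = (0, 1) — the answer is frame-independent, so this choice is without loss of generality.
1. G is the centroid of triangle QRN ⇒ G = (1/3, 1/3)
2. L is the intersection of line QR and line GN ⇒ L = (1/2, 1/2)
3. T lies on line GR with GT:TR = 5:3 ⇒ T = (3/4, 1/8)
4. A is the centroid of triangle NTR ⇒ A = (7/12, 1/24)
5. With LY:YT = r, write λ = r/(r+1) so Y = L + λ·(T−L); Y is affine-linear in λ
Every point depending on Y is an affine combination of Y and λ-independent points, so each such coordinate is linear in λ; the λ² term in each signed area is a multiple of (T−L)×(T−L) = 0, so 2·[AQG] and 2·[NYL] are each linear in λ. Evaluating at λ=0 and λ=1:
  2·[AQG] = 5/72,   2·[NYL] = 5/16·λ
So [AQG]:[NYL] = (5/72) / (5/16·λ). Setting this equal to -2/3:
  5/72 = -2/3·(5/16·λ)  ⇒  λ = -1/3
Then r = λ/(1−λ) = (-1/3)/(4/3) = -1/4. Check: with r = -1/4, Y = (5/12, 5/8) and [AQG]:[NYL] = -2/3 as required.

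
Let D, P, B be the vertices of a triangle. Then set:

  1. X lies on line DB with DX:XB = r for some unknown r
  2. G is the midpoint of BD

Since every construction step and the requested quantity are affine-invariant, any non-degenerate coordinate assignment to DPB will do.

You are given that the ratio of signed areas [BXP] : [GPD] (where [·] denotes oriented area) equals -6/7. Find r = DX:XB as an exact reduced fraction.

r = 4/3

Assign D = (0, 0), P = (1, 0), B = (0, 1) — the answer is frame-independent, so this choice is without loss of generality.
1. With DX:XB = r, write λ = r/(r+1) so X = D + λ·(B−D); X is affine-linear in λ
2. G is the midpoint of BD ⇒ G = (0, 1/2)
Every point depending on X is an affine combination of X and λ-independent points, so each such coordinate is linear in λ; the λ² term in each signed area is a multiple of (B−D)×(B−D) = 0, so 2·[BXP] and 2·[GPD] are each linear in λ. Evaluating at λ=0 and λ=1:
  2·[BXP] = −λ + 1,   2·[GPD] = -1/2
So [BXP]:[GPD] = (−λ + 1) / (-1/2). Setting this equal to -6/7:
  −λ + 1 = -6/7·(-1/2)  ⇒  λ = 4/7
Then r = λ/(1−λ) = (4/7)/(3/7) = 4/3. Check: with r = 4/3, X = (0, 4/7) and [BXP]:[GPD] = -6/7 as required.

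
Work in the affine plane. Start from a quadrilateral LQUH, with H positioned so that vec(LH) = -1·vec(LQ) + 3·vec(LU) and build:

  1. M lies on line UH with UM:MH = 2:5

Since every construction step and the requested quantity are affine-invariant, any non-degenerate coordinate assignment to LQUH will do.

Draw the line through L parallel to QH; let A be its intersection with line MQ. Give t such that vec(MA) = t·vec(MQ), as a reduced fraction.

Set L = (0, 0), Q = (1, 0), U = (0, 1), H = (-1, 3); any affine frame gives the same invariant.
1. M lies on line UH with UM:MH = 2:5 ⇒ M = (-2/7, 11/7)
through L parallel to QH: direction (-2, 3); meets MQ at A = (-22/5, 33/5)
A = M + t·(Q−M) with t = -16/5

t = -16/5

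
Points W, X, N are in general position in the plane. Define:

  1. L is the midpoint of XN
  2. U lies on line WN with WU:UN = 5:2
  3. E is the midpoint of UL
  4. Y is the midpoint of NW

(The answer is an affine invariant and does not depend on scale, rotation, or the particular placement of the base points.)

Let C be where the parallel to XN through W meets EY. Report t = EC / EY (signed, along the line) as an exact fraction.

t = 12/5

Assign W = (0, 0), X = (1, 0), N = (0, 1) — the answer is frame-independent, so this choice is without loss of generality.
1. L is the midpoint of XN ⇒ L = (1/2, 1/2)
2. U lies on line WN with WU:UN = 5:2 ⇒ U = (0, 5/7)
3. E is the midpoint of UL ⇒ E = (1/4, 17/28)
4. Y is the midpoint of NW ⇒ Y = (0, 1/2)
through W parallel to XN: direction (-1, 1); meets EY at C = (-7/20, 7/20)
C = E + t·(Y−E) with t = 12/5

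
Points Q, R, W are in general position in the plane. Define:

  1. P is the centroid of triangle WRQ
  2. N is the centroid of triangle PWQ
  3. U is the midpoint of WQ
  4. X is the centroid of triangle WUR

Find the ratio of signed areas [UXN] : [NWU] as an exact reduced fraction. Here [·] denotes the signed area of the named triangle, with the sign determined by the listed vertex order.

Work in coordinates with Q = (0, 0), R = (1, 0), W = (0, 1).
1. P is the centroid of triangle WRQ ⇒ P = (1/3, 1/3)
2. N is the centroid of triangle PWQ ⇒ N = (1/9, 4/9)
3. U is the midpoint of WQ ⇒ U = (0, 1/2)
4. X is the centroid of triangle WUR ⇒ X = (1/3, 1/2)
2·[UXN] = -1/54, 2·[NWU] = 1/18
[UXN]:[NWU] = -1/54:1/18 = -1/3

[UXN]:[NWU] = -1/3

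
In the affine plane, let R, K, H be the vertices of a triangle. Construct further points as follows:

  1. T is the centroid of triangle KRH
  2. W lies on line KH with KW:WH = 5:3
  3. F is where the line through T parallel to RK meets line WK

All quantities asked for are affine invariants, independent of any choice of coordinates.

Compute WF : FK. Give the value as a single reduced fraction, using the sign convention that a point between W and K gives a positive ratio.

Work in coordinates with R = (0, 0), K = (1, 0), H = (0, 1).
1. T is the centroid of triangle KRH ⇒ T = (1/3, 1/3)
2. W lies on line KH with KW:WH = 5:3 ⇒ W = (3/8, 5/8)
3. F is where the line through T parallel to RK meets line WK ⇒ F = (2/3, 1/3)
F = W + t·(K−W) with t = 7/15, so WF:FK = t:(1−t) = 7/15:8/15

WF:FK = 7/8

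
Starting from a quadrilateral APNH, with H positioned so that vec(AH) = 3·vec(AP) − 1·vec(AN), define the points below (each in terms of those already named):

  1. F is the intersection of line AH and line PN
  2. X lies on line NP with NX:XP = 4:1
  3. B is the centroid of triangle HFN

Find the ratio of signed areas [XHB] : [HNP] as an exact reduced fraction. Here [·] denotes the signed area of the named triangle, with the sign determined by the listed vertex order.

Choose coordinates A = (0, 0), P = (1, 0), N = (0, 1), H = (3, -1).
1. F is the intersection of line AH and line PN ⇒ F = (3/2, -1/2)
2. X lies on line NP with NX:XP = 4:1 ⇒ X = (4/5, 1/5)
3. B is the centroid of triangle HFN ⇒ B = (3/2, -1/6)
2·[XHB] = 1/30, 2·[HNP] = 1
[XHB]:[HNP] = 1/30:1 = 1/30

[XHB]:[HNP] = 1/30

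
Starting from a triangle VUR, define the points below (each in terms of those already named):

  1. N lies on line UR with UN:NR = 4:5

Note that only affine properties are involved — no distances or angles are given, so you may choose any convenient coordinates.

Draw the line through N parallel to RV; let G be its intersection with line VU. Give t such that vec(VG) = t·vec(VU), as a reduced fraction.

t = 5/9

Work in coordinates with V = (0, 0), U = (1, 0), R = (0, 1).
1. N lies on line UR with UN:NR = 4:5 ⇒ N = (5/9, 4/9)
through N parallel to RV: direction (0, -1); meets VU at G = (5/9, 0)
G = V + t·(U−V) with t = 5/9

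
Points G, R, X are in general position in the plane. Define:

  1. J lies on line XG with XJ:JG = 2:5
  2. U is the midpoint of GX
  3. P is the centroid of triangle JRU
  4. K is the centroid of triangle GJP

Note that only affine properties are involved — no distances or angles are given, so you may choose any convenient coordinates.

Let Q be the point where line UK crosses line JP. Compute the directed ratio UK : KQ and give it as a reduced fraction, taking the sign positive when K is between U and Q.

UK:KQ = -1/10

Choose coordinates G = (0, 0), R = (1, 0), X = (0, 1).
1. J lies on line XG with XJ:JG = 2:5 ⇒ J = (0, 5/7)
2. U is the midpoint of GX ⇒ U = (0, 1/2)
3. P is the centroid of triangle JRU ⇒ P = (1/3, 17/42)
4. K is the centroid of triangle GJP ⇒ K = (1/9, 47/126)
line UK meets JP at Q = (-1, 23/14)
K = U + t·(Q−U) with t = -1/9, so UK:KQ = -1/9:10/9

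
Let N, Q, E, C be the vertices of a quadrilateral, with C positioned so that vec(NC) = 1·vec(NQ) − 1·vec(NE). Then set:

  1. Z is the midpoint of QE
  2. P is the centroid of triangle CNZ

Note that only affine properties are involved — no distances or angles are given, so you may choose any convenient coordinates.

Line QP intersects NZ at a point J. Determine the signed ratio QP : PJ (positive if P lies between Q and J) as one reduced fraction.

QP:PJ = 1/2

Work in coordinates with N = (0, 0), Q = (1, 0), E = (0, 1), C = (1, -1).
1. Z is the midpoint of QE ⇒ Z = (1/2, 1/2)
2. P is the centroid of triangle CNZ ⇒ P = (1/2, -1/6)
line QP meets NZ at J = (-1/2, -1/2)
P = Q + t·(J−Q) with t = 1/3, so QP:PJ = 1/3:2/3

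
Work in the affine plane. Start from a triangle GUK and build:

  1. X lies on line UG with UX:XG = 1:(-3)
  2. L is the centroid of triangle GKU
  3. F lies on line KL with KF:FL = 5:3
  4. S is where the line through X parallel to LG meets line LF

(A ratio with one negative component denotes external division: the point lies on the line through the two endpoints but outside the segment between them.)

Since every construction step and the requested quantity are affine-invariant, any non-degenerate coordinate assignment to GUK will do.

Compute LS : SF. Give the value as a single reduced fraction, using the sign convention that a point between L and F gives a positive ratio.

Work in coordinates with G = (0, 0), U = (1, 0), K = (0, 1).
1. X lies on line UG with UX:XG = 1:(-3) ⇒ X = (3/2, 0)
2. L is the centroid of triangle GKU ⇒ L = (1/3, 1/3)
3. F lies on line KL with KF:FL = 5:3 ⇒ F = (5/24, 7/12)
4. S is where the line through X parallel to LG meets line LF ⇒ S = (5/6, -2/3)
S = L + t·(F−L) with t = -4, so LS:SF = t:(1−t) = -4:5

LS:SF = -4/5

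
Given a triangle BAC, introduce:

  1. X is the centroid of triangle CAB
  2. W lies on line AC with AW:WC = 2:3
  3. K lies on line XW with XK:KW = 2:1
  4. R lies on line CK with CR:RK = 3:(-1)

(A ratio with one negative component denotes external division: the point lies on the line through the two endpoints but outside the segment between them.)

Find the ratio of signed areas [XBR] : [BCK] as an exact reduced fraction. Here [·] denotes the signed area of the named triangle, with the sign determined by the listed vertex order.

Choose coordinates B = (0, 0), A = (1, 0), C = (0, 1).
1. X is the centroid of triangle CAB ⇒ X = (1/3, 1/3)
2. W lies on line AC with AW:WC = 2:3 ⇒ W = (3/5, 2/5)
3. K lies on line XW with XK:KW = 2:1 ⇒ K = (23/45, 17/45)
4. R lies on line CK with CR:RK = 3:(-1) ⇒ R = (23/30, 1/15)
2·[XBR] = 7/30, 2·[BCK] = -23/45
[XBR]:[BCK] = 7/30:-23/45 = -21/46

[XBR]:[BCK] = -21/46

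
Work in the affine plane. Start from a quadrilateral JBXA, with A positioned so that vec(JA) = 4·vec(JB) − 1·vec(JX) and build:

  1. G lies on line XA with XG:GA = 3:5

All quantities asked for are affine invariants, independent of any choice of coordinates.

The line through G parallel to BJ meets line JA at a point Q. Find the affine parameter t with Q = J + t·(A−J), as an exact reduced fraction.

Work in coordinates with J = (0, 0), B = (1, 0), X = (0, 1), A = (4, -1).
1. G lies on line XA with XG:GA = 3:5 ⇒ G = (3/2, 1/4)
through G parallel to BJ: direction (-1, 0); meets JA at Q = (-1, 1/4)
Q = J + t·(A−J) with t = -1/4

t = -1/4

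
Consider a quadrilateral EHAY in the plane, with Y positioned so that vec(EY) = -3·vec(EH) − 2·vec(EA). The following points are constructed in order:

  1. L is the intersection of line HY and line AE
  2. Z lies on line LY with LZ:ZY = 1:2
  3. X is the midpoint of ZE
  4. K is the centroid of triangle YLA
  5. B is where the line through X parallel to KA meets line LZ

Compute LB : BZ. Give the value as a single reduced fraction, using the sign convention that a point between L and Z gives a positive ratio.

Assign E = (0, 0), H = (1, 0), A = (0, 1), Y = (-3, -2) — the answer is frame-independent, so this choice is without loss of generality.
1. L is the intersection of line HY and line AE ⇒ L = (0, -1/2)
2. Z lies on line LY with LZ:ZY = 1:2 ⇒ Z = (-1, -1)
3. X is the midpoint of ZE ⇒ X = (-1/2, -1/2)
4. K is the centroid of triangle YLA ⇒ K = (-1, -1/2)
5. B is where the line through X parallel to KA meets line LZ ⇒ B = (-3/4, -7/8)
B = L + t·(Z−L) with t = 3/4, so LB:BZ = t:(1−t) = 3/4:1/4

LB:BZ = 3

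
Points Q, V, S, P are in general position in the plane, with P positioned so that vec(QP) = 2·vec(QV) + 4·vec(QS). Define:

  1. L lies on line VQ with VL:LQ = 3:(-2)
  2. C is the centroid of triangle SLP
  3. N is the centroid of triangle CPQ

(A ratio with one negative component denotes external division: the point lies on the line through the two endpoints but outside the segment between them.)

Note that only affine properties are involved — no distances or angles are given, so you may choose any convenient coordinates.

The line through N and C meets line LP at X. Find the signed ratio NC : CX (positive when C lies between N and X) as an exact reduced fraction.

Set Q = (0, 0), V = (1, 0), S = (0, 1), P = (2, 4); any affine frame gives the same invariant.
1. L lies on line VQ with VL:LQ = 3:(-2) ⇒ L = (-2, 0)
2. C is the centroid of triangle SLP ⇒ C = (0, 5/3)
3. N is the centroid of triangle CPQ ⇒ N = (2/3, 17/9)
line NC meets LP at X = (-1/2, 3/2)
C = N + t·(X−N) with t = 4/7, so NC:CX = 4/7:3/7

NC:CX = 4/3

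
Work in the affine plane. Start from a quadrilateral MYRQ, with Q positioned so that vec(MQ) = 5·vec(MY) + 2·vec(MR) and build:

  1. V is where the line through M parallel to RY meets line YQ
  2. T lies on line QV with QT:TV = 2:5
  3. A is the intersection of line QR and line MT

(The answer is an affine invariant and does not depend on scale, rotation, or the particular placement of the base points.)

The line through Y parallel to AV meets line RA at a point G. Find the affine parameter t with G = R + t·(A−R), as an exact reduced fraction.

t = 75/77

Set M = (0, 0), Y = (1, 0), R = (0, 1), Q = (5, 2); any affine frame gives the same invariant.
1. V is where the line through M parallel to RY meets line YQ ⇒ V = (1/3, -1/3)
2. T lies on line QV with QT:TV = 2:5 ⇒ T = (11/3, 4/3)
3. A is the intersection of line QR and line MT ⇒ A = (55/9, 20/9)
through Y parallel to AV: direction (-52/9, -23/9); meets RA at G = (125/21, 46/21)
G = R + t·(A−R) with t = 75/77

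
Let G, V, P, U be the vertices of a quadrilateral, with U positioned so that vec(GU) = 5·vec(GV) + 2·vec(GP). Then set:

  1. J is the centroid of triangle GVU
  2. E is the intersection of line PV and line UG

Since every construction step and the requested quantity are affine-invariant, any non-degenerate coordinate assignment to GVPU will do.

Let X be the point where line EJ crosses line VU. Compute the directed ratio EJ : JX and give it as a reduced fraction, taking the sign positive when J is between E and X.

EJ:JX = 11/7

Set G = (0, 0), V = (1, 0), P = (0, 1), U = (5, 2); any affine frame gives the same invariant.
1. J is the centroid of triangle GVU ⇒ J = (2, 2/3)
2. E is the intersection of line PV and line UG ⇒ E = (5/7, 2/7)
line EJ meets VU at X = (31/11, 10/11)
J = E + t·(X−E) with t = 11/18, so EJ:JX = 11/18:7/18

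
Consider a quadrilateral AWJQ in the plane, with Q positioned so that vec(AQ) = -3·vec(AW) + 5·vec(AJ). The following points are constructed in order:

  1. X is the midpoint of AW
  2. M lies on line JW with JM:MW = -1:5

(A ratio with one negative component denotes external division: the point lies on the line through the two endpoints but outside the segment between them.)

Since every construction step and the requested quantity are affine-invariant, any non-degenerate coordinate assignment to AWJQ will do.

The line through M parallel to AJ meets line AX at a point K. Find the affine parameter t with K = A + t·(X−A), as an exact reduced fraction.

Assign A = (0, 0), W = (1, 0), J = (0, 1), Q = (-3, 5) — the answer is frame-independent, so this choice is without loss of generality.
1. X is the midpoint of AW ⇒ X = (1/2, 0)
2. M lies on line JW with JM:MW = -1:5 ⇒ M = (-1/4, 5/4)
through M parallel to AJ: direction (0, 1); meets AX at K = (-1/4, 0)
K = A + t·(X−A) with t = -1/2

t = -1/2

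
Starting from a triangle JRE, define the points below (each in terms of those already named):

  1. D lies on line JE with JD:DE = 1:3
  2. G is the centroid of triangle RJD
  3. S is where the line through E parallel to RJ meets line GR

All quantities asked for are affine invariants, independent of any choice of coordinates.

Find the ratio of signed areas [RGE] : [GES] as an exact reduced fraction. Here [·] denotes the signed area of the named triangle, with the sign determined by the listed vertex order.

Choose coordinates J = (0, 0), R = (1, 0), E = (0, 1).
1. D lies on line JE with JD:DE = 1:3 ⇒ D = (0, 1/4)
2. G is the centroid of triangle RJD ⇒ G = (1/3, 1/12)
3. S is where the line through E parallel to RJ meets line GR ⇒ S = (-7, 1)
2·[RGE] = -7/12, 2·[GES] = 77/12
[RGE]:[GES] = -7/12:77/12 = -1/11

[RGE]:[GES] = -1/11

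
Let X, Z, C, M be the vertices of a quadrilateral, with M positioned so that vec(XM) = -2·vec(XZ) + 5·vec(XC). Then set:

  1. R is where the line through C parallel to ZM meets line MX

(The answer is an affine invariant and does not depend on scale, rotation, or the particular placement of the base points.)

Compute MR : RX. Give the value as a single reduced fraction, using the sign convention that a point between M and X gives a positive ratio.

Assign X = (0, 0), Z = (1, 0), C = (0, 1), M = (-2, 5) — the answer is frame-independent, so this choice is without loss of generality.
1. R is where the line through C parallel to ZM meets line MX ⇒ R = (-6/5, 3)
R = M + t·(X−M) with t = 2/5, so MR:RX = t:(1−t) = 2/5:3/5

MR:RX = 2/3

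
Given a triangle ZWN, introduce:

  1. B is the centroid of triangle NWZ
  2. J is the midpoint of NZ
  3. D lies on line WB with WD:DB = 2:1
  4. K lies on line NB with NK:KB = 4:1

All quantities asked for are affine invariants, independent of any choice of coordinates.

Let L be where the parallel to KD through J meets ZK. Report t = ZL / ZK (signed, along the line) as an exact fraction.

t = 13/18

Assign Z = (0, 0), W = (1, 0), N = (0, 1) — the answer is frame-independent, so this choice is without loss of generality.
1. B is the centroid of triangle NWZ ⇒ B = (1/3, 1/3)
2. J is the midpoint of NZ ⇒ J = (0, 1/2)
3. D lies on line WB with WD:DB = 2:1 ⇒ D = (5/9, 2/9)
4. K lies on line NB with NK:KB = 4:1 ⇒ K = (4/15, 7/15)
through J parallel to KD: direction (13/45, -11/45); meets ZK at L = (26/135, 91/270)
L = Z + t·(K−Z) with t = 13/18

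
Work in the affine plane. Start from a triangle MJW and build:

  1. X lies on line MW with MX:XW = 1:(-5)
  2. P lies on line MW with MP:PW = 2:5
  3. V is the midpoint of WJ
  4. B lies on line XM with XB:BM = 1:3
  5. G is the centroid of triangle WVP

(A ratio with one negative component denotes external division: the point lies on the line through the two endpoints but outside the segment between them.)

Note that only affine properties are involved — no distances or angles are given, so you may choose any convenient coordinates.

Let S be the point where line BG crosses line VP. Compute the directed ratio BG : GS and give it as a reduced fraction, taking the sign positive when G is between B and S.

Work in coordinates with M = (0, 0), J = (1, 0), W = (0, 1).
1. X lies on line MW with MX:XW = 1:(-5) ⇒ X = (0, -1/4)
2. P lies on line MW with MP:PW = 2:5 ⇒ P = (0, 2/7)
3. V is the midpoint of WJ ⇒ V = (1/2, 1/2)
4. B lies on line XM with XB:BM = 1:3 ⇒ B = (0, -3/16)
5. G is the centroid of triangle WVP ⇒ G = (1/6, 25/42)
line BG meets VP at S = (53/478, 1115/3346)
G = B + t·(S−B) with t = 239/159, so BG:GS = 239/159:-80/159

BG:GS = -239/80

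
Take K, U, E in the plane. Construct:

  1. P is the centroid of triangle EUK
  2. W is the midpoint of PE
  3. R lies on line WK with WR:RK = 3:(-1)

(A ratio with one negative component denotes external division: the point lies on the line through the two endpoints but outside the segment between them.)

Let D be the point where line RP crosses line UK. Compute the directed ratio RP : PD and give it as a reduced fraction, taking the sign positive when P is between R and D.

Work in coordinates with K = (0, 0), U = (1, 0), E = (0, 1).
1. P is the centroid of triangle EUK ⇒ P = (1/3, 1/3)
2. W is the midpoint of PE ⇒ W = (1/6, 2/3)
3. R lies on line WK with WR:RK = 3:(-1) ⇒ R = (-1/12, -1/3)
line RP meets UK at D = (1/8, 0)
P = R + t·(D−R) with t = 2, so RP:PD = 2:-1

RP:PD = -2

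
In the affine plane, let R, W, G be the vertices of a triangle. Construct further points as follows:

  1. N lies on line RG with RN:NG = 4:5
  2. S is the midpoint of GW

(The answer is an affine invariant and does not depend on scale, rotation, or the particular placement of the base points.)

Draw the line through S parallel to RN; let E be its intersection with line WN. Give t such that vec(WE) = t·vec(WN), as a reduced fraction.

Assign R = (0, 0), W = (1, 0), G = (0, 1) — the answer is frame-independent, so this choice is without loss of generality.
1. N lies on line RG with RN:NG = 4:5 ⇒ N = (0, 4/9)
2. S is the midpoint of GW ⇒ S = (1/2, 1/2)
through S parallel to RN: direction (0, 4/9); meets WN at E = (1/2, 2/9)
E = W + t·(N−W) with t = 1/2

t = 1/2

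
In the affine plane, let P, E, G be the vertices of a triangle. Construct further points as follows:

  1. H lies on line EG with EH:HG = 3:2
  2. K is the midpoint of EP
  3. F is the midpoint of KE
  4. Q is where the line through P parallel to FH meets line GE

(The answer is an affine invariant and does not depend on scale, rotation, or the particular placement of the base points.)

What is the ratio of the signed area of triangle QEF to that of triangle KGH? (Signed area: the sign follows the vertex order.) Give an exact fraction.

Choose coordinates P = (0, 0), E = (1, 0), G = (0, 1).
1. H lies on line EG with EH:HG = 3:2 ⇒ H = (2/5, 3/5)
2. K is the midpoint of EP ⇒ K = (1/2, 0)
3. F is the midpoint of KE ⇒ F = (3/4, 0)
4. Q is where the line through P parallel to FH meets line GE ⇒ Q = (-7/5, 12/5)
2·[QEF] = -3/5, 2·[KGH] = -1/5
[QEF]:[KGH] = -3/5:-1/5 = 3

[QEF]:[KGH] = 3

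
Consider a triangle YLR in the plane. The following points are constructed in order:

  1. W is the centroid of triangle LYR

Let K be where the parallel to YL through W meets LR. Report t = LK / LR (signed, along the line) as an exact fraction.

t = 1/3

Work in coordinates with Y = (0, 0), L = (1, 0), R = (0, 1).
1. W is the centroid of triangle LYR ⇒ W = (1/3, 1/3)
through W parallel to YL: direction (1, 0); meets LR at K = (2/3, 1/3)
K = L + t·(R−L) with t = 1/3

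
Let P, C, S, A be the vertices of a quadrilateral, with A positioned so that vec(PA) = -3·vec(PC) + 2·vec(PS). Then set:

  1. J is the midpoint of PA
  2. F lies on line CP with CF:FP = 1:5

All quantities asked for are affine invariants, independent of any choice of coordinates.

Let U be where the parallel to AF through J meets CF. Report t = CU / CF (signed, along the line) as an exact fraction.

Work in coordinates with P = (0, 0), C = (1, 0), S = (0, 1), A = (-3, 2).
1. J is the midpoint of PA ⇒ J = (-3/2, 1)
2. F lies on line CP with CF:FP = 1:5 ⇒ F = (5/6, 0)
through J parallel to AF: direction (23/6, -2); meets CF at U = (5/12, 0)
U = C + t·(F−C) with t = 7/2

t = 7/2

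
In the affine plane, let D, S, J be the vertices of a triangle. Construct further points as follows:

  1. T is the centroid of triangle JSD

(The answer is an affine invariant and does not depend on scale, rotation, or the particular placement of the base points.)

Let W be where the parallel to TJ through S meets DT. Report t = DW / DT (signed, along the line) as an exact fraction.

Assign D = (0, 0), S = (1, 0), J = (0, 1) — the answer is frame-independent, so this choice is without loss of generality.
1. T is the centroid of triangle JSD ⇒ T = (1/3, 1/3)
through S parallel to TJ: direction (-1/3, 2/3); meets DT at W = (2/3, 2/3)
W = D + t·(T−D) with t = 2

t = 2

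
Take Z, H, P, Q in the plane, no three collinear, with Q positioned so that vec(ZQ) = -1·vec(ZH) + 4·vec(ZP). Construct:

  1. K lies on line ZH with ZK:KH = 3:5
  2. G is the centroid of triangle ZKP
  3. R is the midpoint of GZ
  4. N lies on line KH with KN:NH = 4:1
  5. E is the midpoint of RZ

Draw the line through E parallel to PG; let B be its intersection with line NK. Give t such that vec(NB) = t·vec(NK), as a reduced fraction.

t = 53/32

Assign Z = (0, 0), H = (1, 0), P = (0, 1), Q = (-1, 4) — the answer is frame-independent, so this choice is without loss of generality.
1. K lies on line ZH with ZK:KH = 3:5 ⇒ K = (3/8, 0)
2. G is the centroid of triangle ZKP ⇒ G = (1/8, 1/3)
3. R is the midpoint of GZ ⇒ R = (1/16, 1/6)
4. N lies on line KH with KN:NH = 4:1 ⇒ N = (7/8, 0)
5. E is the midpoint of RZ ⇒ E = (1/32, 1/12)
through E parallel to PG: direction (1/8, -2/3); meets NK at B = (3/64, 0)
B = N + t·(K−N) with t = 53/32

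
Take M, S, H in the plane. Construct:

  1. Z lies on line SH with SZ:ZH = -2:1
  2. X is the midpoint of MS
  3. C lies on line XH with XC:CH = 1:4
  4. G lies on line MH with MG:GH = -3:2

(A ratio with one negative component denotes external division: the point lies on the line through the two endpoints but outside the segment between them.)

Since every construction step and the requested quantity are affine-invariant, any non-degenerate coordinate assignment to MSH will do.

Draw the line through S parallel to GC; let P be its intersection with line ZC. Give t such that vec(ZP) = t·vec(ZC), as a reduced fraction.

t = 3/2

Set M = (0, 0), S = (1, 0), H = (0, 1); any affine frame gives the same invariant.
1. Z lies on line SH with SZ:ZH = -2:1 ⇒ Z = (-1, 2)
2. X is the midpoint of MS ⇒ X = (1/2, 0)
3. C lies on line XH with XC:CH = 1:4 ⇒ C = (2/5, 1/5)
4. G lies on line MH with MG:GH = -3:2 ⇒ G = (0, 3)
through S parallel to GC: direction (2/5, -14/5); meets ZC at P = (11/10, -7/10)
P = Z + t·(C−Z) with t = 3/2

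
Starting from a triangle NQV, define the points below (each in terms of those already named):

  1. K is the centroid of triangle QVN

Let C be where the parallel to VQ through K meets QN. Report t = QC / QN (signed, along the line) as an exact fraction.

t = 1/3

Set N = (0, 0), Q = (1, 0), V = (0, 1); any affine frame gives the same invariant.
1. K is the centroid of triangle QVN ⇒ K = (1/3, 1/3)
through K parallel to VQ: direction (1, -1); meets QN at C = (2/3, 0)
C = Q + t·(N−Q) with t = 1/3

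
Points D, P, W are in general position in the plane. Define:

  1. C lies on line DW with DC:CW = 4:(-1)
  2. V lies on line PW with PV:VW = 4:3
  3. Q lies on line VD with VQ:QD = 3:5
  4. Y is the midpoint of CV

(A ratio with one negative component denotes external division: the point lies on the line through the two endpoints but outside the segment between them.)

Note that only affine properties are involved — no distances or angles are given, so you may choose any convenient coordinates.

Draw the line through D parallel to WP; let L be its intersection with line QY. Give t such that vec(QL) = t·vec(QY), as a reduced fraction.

t = -15/13

Choose coordinates D = (0, 0), P = (1, 0), W = (0, 1).
1. C lies on line DW with DC:CW = 4:(-1) ⇒ C = (0, 4/3)
2. V lies on line PW with PV:VW = 4:3 ⇒ V = (3/7, 4/7)
3. Q lies on line VD with VQ:QD = 3:5 ⇒ Q = (15/56, 5/14)
4. Y is the midpoint of CV ⇒ Y = (3/14, 20/21)
through D parallel to WP: direction (1, -1); meets QY at L = (30/91, -30/91)
L = Q + t·(Y−Q) with t = -15/13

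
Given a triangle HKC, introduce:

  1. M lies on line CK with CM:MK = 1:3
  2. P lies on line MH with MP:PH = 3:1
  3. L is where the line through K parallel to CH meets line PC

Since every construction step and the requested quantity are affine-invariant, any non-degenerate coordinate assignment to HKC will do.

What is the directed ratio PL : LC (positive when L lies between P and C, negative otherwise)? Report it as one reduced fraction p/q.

PL:LC = -15/16

Choose coordinates H = (0, 0), K = (1, 0), C = (0, 1).
1. M lies on line CK with CM:MK = 1:3 ⇒ M = (1/4, 3/4)
2. P lies on line MH with MP:PH = 3:1 ⇒ P = (1/16, 3/16)
3. L is where the line through K parallel to CH meets line PC ⇒ L = (1, -12)
L = P + t·(C−P) with t = -15, so PL:LC = t:(1−t) = -15:16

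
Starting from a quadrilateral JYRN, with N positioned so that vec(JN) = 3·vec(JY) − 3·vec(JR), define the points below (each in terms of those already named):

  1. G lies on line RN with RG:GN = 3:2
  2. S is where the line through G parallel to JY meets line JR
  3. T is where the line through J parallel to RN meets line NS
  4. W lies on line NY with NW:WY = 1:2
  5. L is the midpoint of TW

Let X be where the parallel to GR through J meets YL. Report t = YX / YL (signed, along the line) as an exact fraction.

Set J = (0, 0), Y = (1, 0), R = (0, 1), N = (3, -3); any affine frame gives the same invariant.
1. G lies on line RN with RG:GN = 3:2 ⇒ G = (9/5, -7/5)
2. S is where the line through G parallel to JY meets line JR ⇒ S = (0, -7/5)
3. T is where the line through J parallel to RN meets line NS ⇒ T = (7/4, -7/3)
4. W lies on line NY with NW:WY = 1:2 ⇒ W = (7/3, -2)
5. L is the midpoint of TW ⇒ L = (49/24, -13/6)
through J parallel to GR: direction (-9/5, 12/5); meets YL at X = (39/14, -26/7)
X = Y + t·(L−Y) with t = 12/7

t = 12/7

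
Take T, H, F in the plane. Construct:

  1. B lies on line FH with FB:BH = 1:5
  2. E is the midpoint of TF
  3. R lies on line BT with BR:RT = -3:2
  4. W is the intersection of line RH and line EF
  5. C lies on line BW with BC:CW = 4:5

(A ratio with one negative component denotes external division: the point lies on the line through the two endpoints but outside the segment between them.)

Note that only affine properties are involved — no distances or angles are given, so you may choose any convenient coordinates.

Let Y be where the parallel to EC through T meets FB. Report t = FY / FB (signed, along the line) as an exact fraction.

Set T = (0, 0), H = (1, 0), F = (0, 1); any affine frame gives the same invariant.
1. B lies on line FH with FB:BH = 1:5 ⇒ B = (1/6, 5/6)
2. E is the midpoint of TF ⇒ E = (0, 1/2)
3. R lies on line BT with BR:RT = -3:2 ⇒ R = (-1/3, -5/3)
4. W is the intersection of line RH and line EF ⇒ W = (0, -5/4)
5. C lies on line BW with BC:CW = 4:5 ⇒ C = (5/54, -5/54)
through T parallel to EC: direction (5/54, -16/27); meets FB at Y = (-5/27, 32/27)
Y = F + t·(B−F) with t = -10/9

t = -10/9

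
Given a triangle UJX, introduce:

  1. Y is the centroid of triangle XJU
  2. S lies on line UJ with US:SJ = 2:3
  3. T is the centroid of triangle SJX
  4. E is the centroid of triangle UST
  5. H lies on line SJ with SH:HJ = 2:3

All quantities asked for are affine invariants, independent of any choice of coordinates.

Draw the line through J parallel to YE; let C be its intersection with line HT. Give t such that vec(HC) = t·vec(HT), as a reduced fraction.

Assign U = (0, 0), J = (1, 0), X = (0, 1) — the answer is frame-independent, so this choice is without loss of generality.
1. Y is the centroid of triangle XJU ⇒ Y = (1/3, 1/3)
2. S lies on line UJ with US:SJ = 2:3 ⇒ S = (2/5, 0)
3. T is the centroid of triangle SJX ⇒ T = (7/15, 1/3)
4. E is the centroid of triangle UST ⇒ E = (13/45, 1/9)
5. H lies on line SJ with SH:HJ = 2:3 ⇒ H = (16/25, 0)
through J parallel to YE: direction (-2/45, -2/9); meets HT at C = (9/10, -1/2)
C = H + t·(T−H) with t = -3/2

t = -3/2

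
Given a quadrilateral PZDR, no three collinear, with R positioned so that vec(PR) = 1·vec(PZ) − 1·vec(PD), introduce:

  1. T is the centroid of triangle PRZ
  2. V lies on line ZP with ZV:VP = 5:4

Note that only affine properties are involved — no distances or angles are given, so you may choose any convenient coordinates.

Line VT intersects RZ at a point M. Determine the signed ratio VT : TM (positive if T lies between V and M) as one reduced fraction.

VT:TM = 2/3

Work in coordinates with P = (0, 0), Z = (1, 0), D = (0, 1), R = (1, -1).
1. T is the centroid of triangle PRZ ⇒ T = (2/3, -1/3)
2. V lies on line ZP with ZV:VP = 5:4 ⇒ V = (4/9, 0)
line VT meets RZ at M = (1, -5/6)
T = V + t·(M−V) with t = 2/5, so VT:TM = 2/5:3/5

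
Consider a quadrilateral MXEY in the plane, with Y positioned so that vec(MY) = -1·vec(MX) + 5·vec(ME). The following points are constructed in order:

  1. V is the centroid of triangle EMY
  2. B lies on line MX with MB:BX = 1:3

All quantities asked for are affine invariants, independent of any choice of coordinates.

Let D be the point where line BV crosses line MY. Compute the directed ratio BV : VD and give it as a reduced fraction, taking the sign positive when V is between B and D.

BV:VD = 11/4

Choose coordinates M = (0, 0), X = (1, 0), E = (0, 1), Y = (-1, 5).
1. V is the centroid of triangle EMY ⇒ V = (-1/3, 2)
2. B lies on line MX with MB:BX = 1:3 ⇒ B = (1/4, 0)
line BV meets MY at D = (-6/11, 30/11)
V = B + t·(D−B) with t = 11/15, so BV:VD = 11/15:4/15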